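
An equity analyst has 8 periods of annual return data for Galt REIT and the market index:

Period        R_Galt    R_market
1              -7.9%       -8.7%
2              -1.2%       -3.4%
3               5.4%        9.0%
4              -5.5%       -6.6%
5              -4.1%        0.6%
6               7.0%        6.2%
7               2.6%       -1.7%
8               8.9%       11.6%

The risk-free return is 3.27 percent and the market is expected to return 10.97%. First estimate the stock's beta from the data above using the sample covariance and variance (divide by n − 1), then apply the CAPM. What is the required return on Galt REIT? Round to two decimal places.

Mean R_i = (-7.9 − 1.2 + 5.4 − 5.5 − 4.1 + 7.0 + 2.6 + 8.9) / 8 = 0.6500%
Mean R_m = (-8.7 − 3.4 + 9.0 − 6.6 + 0.6 + 6.2 − 1.7 + 11.6) / 8 = 0.8750%
Σ(R_i − R̄_i)(R_m − R̄_m) = 292.9200  ⇒  Cov = 292.9200 / 7 = 41.8457
Σ(R_m − R̄_m)² = 381.9350  ⇒  Var(R_m) = 381.9350 / 7 = 54.5621
β = Cov / Var(R_m) = 41.8457 / 54.5621 = 0.7669
MRP = 10.97% − 3.27% = 7.70%
E(R) = R_f + β × MRP = 3.27% + 0.7669 × 7.70% = 9.18%

9.18%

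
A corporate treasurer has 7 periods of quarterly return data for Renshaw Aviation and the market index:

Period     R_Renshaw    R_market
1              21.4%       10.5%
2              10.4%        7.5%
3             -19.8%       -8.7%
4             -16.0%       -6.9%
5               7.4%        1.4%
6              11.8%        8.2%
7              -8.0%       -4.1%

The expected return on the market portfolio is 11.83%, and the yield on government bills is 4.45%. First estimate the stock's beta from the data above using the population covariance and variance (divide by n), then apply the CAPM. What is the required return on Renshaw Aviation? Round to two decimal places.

Mean R_i = (21.4 + 10.4 − 19.8 − 16.0 + 7.4 + 11.8 − 8.0) / 7 = 1.0286%
Mean R_m = (10.5 + 7.5 − 8.7 − 6.9 + 1.4 + 8.2 − 4.1) / 7 = 1.1286%
Σ(R_i − R̄_i)(R_m − R̄_m) = 717.1543  ⇒  Cov = 717.1543 / 7 = 102.4506
Σ(R_m − R̄_m)² = 366.8943  ⇒  Var(R_m) = 366.8943 / 7 = 52.4135
β = Cov / Var(R_m) = 102.4506 / 52.4135 = 1.9547
MRP = 11.83% − 4.45% = 7.38%
E(R) = R_f + β × MRP = 4.45% + 1.9547 × 7.38% = 18.88%

18.88%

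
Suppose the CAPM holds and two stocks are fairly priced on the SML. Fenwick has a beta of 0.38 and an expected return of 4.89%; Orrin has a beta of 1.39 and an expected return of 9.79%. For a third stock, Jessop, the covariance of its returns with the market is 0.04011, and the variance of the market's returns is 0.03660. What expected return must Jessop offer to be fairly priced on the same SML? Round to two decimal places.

8.36%

MRP = (9.79% − 4.89%) / (1.39 − 0.38) = 4.8515%
R_f = 4.89% − 0.38 × 4.8515% = 3.0464%
β_Jessop = Cov / Var(R_m) = 0.04011 / 0.03660 = 1.0959
E(R_Jessop) = R_f + β × MRP = 3.0464% + 1.0959 × 4.8515% = 8.36%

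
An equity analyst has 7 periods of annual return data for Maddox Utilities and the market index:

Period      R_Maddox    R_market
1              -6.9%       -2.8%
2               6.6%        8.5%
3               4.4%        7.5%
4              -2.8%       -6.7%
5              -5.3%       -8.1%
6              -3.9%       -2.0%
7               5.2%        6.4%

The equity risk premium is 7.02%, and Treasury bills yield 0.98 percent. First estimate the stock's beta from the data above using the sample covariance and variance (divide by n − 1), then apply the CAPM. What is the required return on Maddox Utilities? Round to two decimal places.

6.11%

Mean R_i = (-6.9 + 6.6 + 4.4 − 2.8 − 5.3 − 3.9 + 5.2) / 7 = -0.3857%
Mean R_m = (-2.8 + 8.5 + 7.5 − 6.7 − 8.1 − 2.0 + 6.4) / 7 = 0.4000%
Σ(R_i − R̄_i)(R_m − R̄_m) = 212.2700  ⇒  Cov = 212.2700 / 6 = 35.3783
Σ(R_m − R̄_m)² = 290.6800  ⇒  Var(R_m) = 290.6800 / 6 = 48.4467
β = Cov / Var(R_m) = 35.3783 / 48.4467 = 0.7303
E(R) = R_f + β × MRP = 0.98% + 0.7303 × 7.02% = 6.11%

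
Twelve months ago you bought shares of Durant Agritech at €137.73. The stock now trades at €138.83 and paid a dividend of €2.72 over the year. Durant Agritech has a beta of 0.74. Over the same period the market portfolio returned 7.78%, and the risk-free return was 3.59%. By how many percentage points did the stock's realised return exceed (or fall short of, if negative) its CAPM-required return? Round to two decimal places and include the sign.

-3.92%

Realised HPR = (P1 + D1 − P0) / P0 = (138.83 + 2.72 − 137.73) / 137.73 = 3.82 / 137.73 = 2.7735%
MRP = 7.78% − 3.59% = 4.19%
CAPM required = R_f + β·MRP = 3.59% + 0.74 × 4.19% = 6.6906%
α = realised − required = 2.7735% − 6.6906% = -3.92%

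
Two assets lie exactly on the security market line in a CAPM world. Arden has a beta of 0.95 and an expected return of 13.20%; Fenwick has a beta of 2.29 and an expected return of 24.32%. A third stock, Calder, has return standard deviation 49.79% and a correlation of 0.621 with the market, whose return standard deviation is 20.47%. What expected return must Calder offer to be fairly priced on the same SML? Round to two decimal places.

17.85%

MRP = (24.32% − 13.20%) / (2.29 − 0.95) = 8.2985%
R_f = 13.20% − 0.95 × 8.2985% = 5.3164%
β_Calder = ρ·σ_i/σ_m = 0.621 × 49.79 / 20.47 = 1.5105
E(R_Calder) = R_f + β × MRP = 5.3164% + 1.5105 × 8.2985% = 17.85%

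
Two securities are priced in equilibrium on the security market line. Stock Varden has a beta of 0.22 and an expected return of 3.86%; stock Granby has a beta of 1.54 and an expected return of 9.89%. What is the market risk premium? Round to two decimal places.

Both satisfy E(R) = R_f + β·MRP, so the slope of the SML is
MRP = (9.89% − 3.86%) / (1.54 − 0.22) = 6.03% / 1.32 = 4.5682%

4.57%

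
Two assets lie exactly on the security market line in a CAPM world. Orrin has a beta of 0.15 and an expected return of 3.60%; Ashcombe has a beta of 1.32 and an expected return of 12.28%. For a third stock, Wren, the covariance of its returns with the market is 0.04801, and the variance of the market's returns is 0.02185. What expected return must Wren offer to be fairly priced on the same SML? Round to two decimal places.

18.79%

MRP = (12.28% − 3.60%) / (1.32 − 0.15) = 7.4188%
R_f = 3.60% − 0.15 × 7.4188% = 2.4872%
β_Wren = Cov / Var(R_m) = 0.04801 / 0.02185 = 2.1973
E(R_Wren) = R_f + β × MRP = 2.4872% + 2.1973 × 7.4188% = 18.79%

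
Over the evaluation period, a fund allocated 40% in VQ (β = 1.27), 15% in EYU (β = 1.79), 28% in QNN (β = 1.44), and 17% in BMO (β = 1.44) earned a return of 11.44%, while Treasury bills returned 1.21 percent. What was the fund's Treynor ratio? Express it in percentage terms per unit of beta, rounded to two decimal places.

β_P = 0.40×1.27 + 0.15×1.79 + 0.28×1.44 + 0.17×1.44 = 1.4245
Treynor = (R_P − R_f) / β_P = (11.44% − 1.21%) / 1.4245 = 10.23% / 1.4245 = 7.18%

7.18%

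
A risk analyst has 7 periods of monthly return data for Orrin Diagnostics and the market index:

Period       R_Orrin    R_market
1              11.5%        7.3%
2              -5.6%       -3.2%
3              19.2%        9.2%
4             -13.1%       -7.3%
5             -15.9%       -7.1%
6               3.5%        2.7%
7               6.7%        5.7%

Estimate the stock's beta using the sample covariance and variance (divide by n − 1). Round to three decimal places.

Mean R_i = (11.5 − 5.6 + 19.2 − 13.1 − 15.9 + 3.5 + 6.7) / 7 = 0.9000%
Mean R_m = (7.3 − 3.2 + 9.2 − 7.3 − 7.1 + 2.7 + 5.7) / 7 = 1.0429%
Σ(R_i − R̄_i)(R_m − R̄_m) = 528.1000  ⇒  Cov = 528.1000 / 6 = 88.0167
Σ(R_m − R̄_m)² = 284.0371  ⇒  Var(R_m) = 284.0371 / 6 = 47.3395
β = Cov / Var(R_m) = 88.0167 / 47.3395 = 1.8593

1.859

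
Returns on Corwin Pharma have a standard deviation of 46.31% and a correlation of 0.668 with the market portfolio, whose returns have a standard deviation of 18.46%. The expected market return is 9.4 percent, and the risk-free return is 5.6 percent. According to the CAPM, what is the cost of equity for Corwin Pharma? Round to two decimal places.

β = ρ × σ_i / σ_m = 0.668 × 46.31% / 18.46% = 1.6758
MRP = 9.4% − 5.6% = 3.80%
E(R) = 5.6% + 1.6758 × 3.8% = 11.97%

11.97%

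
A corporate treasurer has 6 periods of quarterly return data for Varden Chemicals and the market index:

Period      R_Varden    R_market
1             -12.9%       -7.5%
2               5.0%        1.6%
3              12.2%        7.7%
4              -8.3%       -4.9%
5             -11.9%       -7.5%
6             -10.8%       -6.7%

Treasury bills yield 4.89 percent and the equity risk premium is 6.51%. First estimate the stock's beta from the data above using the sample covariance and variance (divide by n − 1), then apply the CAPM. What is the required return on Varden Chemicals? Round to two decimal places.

15.80%

Mean R_i = (-12.9 + 5.0 + 12.2 − 8.3 − 11.9 − 10.8) / 6 = -4.4500%
Mean R_m = (-7.5 + 1.6 + 7.7 − 4.9 − 7.5 − 6.7) / 6 = -2.8833%
Σ(R_i − R̄_i)(R_m − R̄_m) = 323.9850  ⇒  Cov = 323.9850 / 5 = 64.7970
Σ(R_m − R̄_m)² = 193.3683  ⇒  Var(R_m) = 193.3683 / 5 = 38.6737
β = Cov / Var(R_m) = 64.7970 / 38.6737 = 1.6755
E(R) = R_f + β × MRP = 4.89% + 1.6755 × 6.51% = 15.80%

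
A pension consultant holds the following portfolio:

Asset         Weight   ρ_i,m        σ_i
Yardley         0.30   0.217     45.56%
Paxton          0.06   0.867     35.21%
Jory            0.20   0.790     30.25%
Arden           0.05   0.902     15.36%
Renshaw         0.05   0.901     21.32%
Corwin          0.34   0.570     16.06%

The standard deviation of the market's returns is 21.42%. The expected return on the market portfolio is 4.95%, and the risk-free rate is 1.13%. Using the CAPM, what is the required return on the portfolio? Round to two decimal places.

3.69%

β_Yardley = 0.217 × 45.56% / 21.42% = 0.4616
β_Paxton = 0.867 × 35.21% / 21.42% = 1.4252
β_Jory = 0.790 × 30.25% / 21.42% = 1.1157
β_Arden = 0.902 × 15.36% / 21.42% = 0.6468
β_Renshaw = 0.901 × 21.32% / 21.42% = 0.8968
β_Corwin = 0.570 × 16.06% / 21.42% = 0.4274
β_P = Σ w_i β_i = 0.30×0.4616 + 0.06×1.4252 + 0.20×1.1157 + 0.05×0.6468 + 0.05×0.8968 + 0.34×0.4274 = 0.6696
MRP = 4.95% − 1.13% = 3.82%
E(R_P) = R_f + β_P × MRP = 1.13% + 0.6696 × 3.82% = 3.69%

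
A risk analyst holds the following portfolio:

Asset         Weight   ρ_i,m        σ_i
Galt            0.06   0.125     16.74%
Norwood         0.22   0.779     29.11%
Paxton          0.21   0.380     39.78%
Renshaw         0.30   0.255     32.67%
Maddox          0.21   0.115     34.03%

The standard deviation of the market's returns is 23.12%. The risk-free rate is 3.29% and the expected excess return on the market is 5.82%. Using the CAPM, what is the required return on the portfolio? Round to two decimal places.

6.21%

β_Galt = 0.125 × 16.74% / 23.12% = 0.0905
β_Norwood = 0.779 × 29.11% / 23.12% = 0.9808
β_Paxton = 0.380 × 39.78% / 23.12% = 0.6538
β_Renshaw = 0.255 × 32.67% / 23.12% = 0.3603
β_Maddox = 0.115 × 34.03% / 23.12% = 0.1693
β_P = Σ w_i β_i = 0.06×0.0905 + 0.22×0.9808 + 0.21×0.6538 + 0.30×0.3603 + 0.21×0.1693 = 0.5021
E(R_P) = R_f + β_P × MRP = 3.29% + 0.5021 × 5.82% = 6.21%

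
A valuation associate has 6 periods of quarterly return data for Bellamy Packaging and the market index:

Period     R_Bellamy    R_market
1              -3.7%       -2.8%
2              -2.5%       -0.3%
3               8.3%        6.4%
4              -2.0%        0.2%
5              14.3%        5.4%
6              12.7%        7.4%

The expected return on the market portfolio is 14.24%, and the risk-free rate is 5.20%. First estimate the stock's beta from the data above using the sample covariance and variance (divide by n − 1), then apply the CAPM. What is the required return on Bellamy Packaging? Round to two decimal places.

21.67%

Mean R_i = (-3.7 − 2.5 + 8.3 − 2.0 + 14.3 + 12.7) / 6 = 4.5167%
Mean R_m = (-2.8 − 0.3 + 6.4 + 0.2 + 5.4 + 7.4) / 6 = 2.7167%
Σ(R_i − R̄_i)(R_m − R̄_m) = 161.4083  ⇒  Cov = 161.4083 / 5 = 32.2817
Σ(R_m − R̄_m)² = 88.5683  ⇒  Var(R_m) = 88.5683 / 5 = 17.7137
β = Cov / Var(R_m) = 32.2817 / 17.7137 = 1.8224
MRP = 14.24% − 5.20% = 9.04%
E(R) = R_f + β × MRP = 5.20% + 1.8224 × 9.04% = 21.67%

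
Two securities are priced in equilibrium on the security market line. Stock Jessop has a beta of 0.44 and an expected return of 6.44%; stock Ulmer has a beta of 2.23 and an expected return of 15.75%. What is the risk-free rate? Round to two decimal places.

4.15%

Both satisfy E(R) = R_f + β·MRP, so the slope of the SML is
MRP = (15.75% − 6.44%) / (2.23 − 0.44) = 9.31% / 1.79 = 5.2011%
R_f = E(R_Jessop) − β_Jessop·MRP = 6.44% − 0.44 × 5.2011% = 4.1515%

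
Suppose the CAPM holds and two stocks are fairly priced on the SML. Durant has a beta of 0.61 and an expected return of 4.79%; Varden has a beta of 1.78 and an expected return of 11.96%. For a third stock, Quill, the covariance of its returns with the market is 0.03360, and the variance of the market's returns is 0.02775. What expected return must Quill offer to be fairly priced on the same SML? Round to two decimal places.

MRP = (11.96% − 4.79%) / (1.78 − 0.61) = 6.1282%
R_f = 4.79% − 0.61 × 6.1282% = 1.0518%
β_Quill = Cov / Var(R_m) = 0.03360 / 0.02775 = 1.2108
E(R_Quill) = R_f + β × MRP = 1.0518% + 1.2108 × 6.1282% = 8.47%

8.47%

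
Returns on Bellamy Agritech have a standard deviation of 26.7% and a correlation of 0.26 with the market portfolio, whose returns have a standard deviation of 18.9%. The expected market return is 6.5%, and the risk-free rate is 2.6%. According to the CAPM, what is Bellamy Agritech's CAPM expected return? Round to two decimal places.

4.03%

β = ρ × σ_i / σ_m = 0.26 × 26.7% / 18.9% = 0.3673
MRP = 6.5% − 2.6% = 3.90%
E(R) = 2.6% + 0.3673 × 3.9% = 4.03%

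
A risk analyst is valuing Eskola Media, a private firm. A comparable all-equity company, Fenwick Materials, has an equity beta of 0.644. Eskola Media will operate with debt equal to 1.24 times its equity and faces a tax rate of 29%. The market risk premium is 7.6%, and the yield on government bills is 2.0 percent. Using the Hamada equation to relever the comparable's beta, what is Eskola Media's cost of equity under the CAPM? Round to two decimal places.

11.20%

β_L = β_U × [1 + (1 − t)(D/E)] = 0.644 × [1 + (1 − 0.29) × 1.24]
    = 0.644 × [1 + 0.71 × 1.24] = 0.644 × 1.8804 = 1.2110
E(R) = R_f + β_L × MRP = 2.0% + 1.2110 × 7.6% = 11.20%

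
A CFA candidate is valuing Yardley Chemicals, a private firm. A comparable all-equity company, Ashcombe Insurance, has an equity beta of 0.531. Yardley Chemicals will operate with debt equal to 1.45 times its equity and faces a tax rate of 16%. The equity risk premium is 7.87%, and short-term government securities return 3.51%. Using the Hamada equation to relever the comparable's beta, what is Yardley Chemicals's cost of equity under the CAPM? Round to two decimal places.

12.78%

β_L = β_U × [1 + (1 − t)(D/E)] = 0.531 × [1 + (1 − 0.16) × 1.45]
    = 0.531 × [1 + 0.84 × 1.45] = 0.531 × 2.2180 = 1.1778
E(R) = R_f + β_L × MRP = 3.51% + 1.1778 × 7.87% = 12.78%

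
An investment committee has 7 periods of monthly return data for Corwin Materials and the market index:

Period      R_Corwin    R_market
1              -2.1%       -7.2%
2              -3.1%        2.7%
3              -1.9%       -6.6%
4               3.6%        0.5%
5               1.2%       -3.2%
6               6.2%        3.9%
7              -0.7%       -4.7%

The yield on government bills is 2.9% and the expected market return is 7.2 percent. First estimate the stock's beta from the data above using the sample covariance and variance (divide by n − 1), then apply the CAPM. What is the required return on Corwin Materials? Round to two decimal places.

4.74%

Mean R_i = (-2.1 − 3.1 − 1.9 + 3.6 + 1.2 + 6.2 − 0.7) / 7 = 0.4571%
Mean R_m = (-7.2 + 2.7 − 6.6 + 0.5 − 3.2 + 3.9 − 4.7) / 7 = -2.0857%
Σ(R_i − R̄_i)(R_m − R̄_m) = 51.3943  ⇒  Cov = 51.3943 / 6 = 8.5657
Σ(R_m − R̄_m)² = 120.0286  ⇒  Var(R_m) = 120.0286 / 6 = 20.0048
β = Cov / Var(R_m) = 8.5657 / 20.0048 = 0.4282
MRP = 7.2% − 2.9% = 4.30%
E(R) = R_f + β × MRP = 2.9% + 0.4282 × 4.3% = 4.74%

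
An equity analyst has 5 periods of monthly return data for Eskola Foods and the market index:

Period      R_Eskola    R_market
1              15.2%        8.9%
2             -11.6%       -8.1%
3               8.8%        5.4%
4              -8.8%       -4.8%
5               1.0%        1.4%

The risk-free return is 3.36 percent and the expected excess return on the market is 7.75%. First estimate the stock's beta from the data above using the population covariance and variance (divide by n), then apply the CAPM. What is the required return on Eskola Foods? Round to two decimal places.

Mean R_i = (15.2 − 11.6 + 8.8 − 8.8 + 1.0) / 5 = 0.9200%
Mean R_m = (8.9 − 8.1 + 5.4 − 4.8 + 1.4) / 5 = 0.5600%
Σ(R_i − R̄_i)(R_m − R̄_m) = 317.8240  ⇒  Cov = 317.8240 / 5 = 63.5648
Σ(R_m − R̄_m)² = 197.4120  ⇒  Var(R_m) = 197.4120 / 5 = 39.4824
β = Cov / Var(R_m) = 63.5648 / 39.4824 = 1.6100
E(R) = R_f + β × MRP = 3.36% + 1.6100 × 7.75% = 15.84%

15.84%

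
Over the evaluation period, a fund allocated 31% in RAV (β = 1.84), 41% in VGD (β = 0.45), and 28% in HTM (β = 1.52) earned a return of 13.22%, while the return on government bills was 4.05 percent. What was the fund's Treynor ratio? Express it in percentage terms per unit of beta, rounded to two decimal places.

7.77%

β_P = 0.31×1.84 + 0.41×0.45 + 0.28×1.52 = 1.1805
Treynor = (R_P − R_f) / β_P = (13.22% − 4.05%) / 1.1805 = 9.17% / 1.1805 = 7.77%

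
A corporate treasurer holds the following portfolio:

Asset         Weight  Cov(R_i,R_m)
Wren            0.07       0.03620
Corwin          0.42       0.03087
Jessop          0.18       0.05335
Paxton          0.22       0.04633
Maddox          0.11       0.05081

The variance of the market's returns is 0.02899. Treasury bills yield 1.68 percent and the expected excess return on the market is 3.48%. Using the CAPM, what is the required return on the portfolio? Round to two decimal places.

6.59%

β_Wren = 0.03620 / 0.02899 = 1.2487
β_Corwin = 0.03087 / 0.02899 = 1.0648
β_Jessop = 0.05335 / 0.02899 = 1.8403
β_Paxton = 0.04633 / 0.02899 = 1.5981
β_Maddox = 0.05081 / 0.02899 = 1.7527
β_P = Σ w_i β_i = 0.07×1.2487 + 0.42×1.0648 + 0.18×1.8403 + 0.22×1.5981 + 0.11×1.7527 = 1.4103
E(R_P) = R_f + β_P × MRP = 1.68% + 1.4103 × 3.48% = 6.59%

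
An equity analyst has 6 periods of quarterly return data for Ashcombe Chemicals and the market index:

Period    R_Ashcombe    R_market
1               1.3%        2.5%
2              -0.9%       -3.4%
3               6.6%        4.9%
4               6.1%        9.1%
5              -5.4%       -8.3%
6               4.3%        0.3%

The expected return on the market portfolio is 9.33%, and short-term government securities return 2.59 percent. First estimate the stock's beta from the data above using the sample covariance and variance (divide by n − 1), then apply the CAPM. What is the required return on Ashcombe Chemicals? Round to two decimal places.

7.22%

Mean R_i = (1.3 − 0.9 + 6.6 + 6.1 − 5.4 + 4.3) / 6 = 2.0000%
Mean R_m = (2.5 − 3.4 + 4.9 + 9.1 − 8.3 + 0.3) / 6 = 0.8500%
Σ(R_i − R̄_i)(R_m − R̄_m) = 130.0700  ⇒  Cov = 130.0700 / 5 = 26.0140
Σ(R_m − R̄_m)² = 189.2750  ⇒  Var(R_m) = 189.2750 / 5 = 37.8550
β = Cov / Var(R_m) = 26.0140 / 37.8550 = 0.6872
MRP = 9.33% − 2.59% = 6.74%
E(R) = R_f + β × MRP = 2.59% + 0.6872 × 6.74% = 7.22%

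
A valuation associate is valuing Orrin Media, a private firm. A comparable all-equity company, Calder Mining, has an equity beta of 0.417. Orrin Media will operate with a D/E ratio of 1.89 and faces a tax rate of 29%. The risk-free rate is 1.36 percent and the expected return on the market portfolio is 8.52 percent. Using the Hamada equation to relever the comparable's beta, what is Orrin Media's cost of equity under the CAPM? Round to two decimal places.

8.35%

β_L = β_U × [1 + (1 − t)(D/E)] = 0.417 × [1 + (1 − 0.29) × 1.89]
    = 0.417 × [1 + 0.71 × 1.89] = 0.417 × 2.3419 = 0.9766
MRP = 8.52% − 1.36% = 7.16%
E(R) = R_f + β_L × MRP = 1.36% + 0.9766 × 7.16% = 8.35%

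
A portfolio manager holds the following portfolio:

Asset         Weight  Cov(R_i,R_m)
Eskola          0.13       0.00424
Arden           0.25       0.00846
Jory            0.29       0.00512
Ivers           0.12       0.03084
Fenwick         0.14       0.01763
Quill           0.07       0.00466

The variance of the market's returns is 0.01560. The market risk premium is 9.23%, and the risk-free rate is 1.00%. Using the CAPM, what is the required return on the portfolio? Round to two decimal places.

β_Eskola = 0.00424 / 0.01560 = 0.2718
β_Arden = 0.00846 / 0.01560 = 0.5423
β_Jory = 0.00512 / 0.01560 = 0.3282
β_Ivers = 0.03084 / 0.01560 = 1.9769
β_Fenwick = 0.01763 / 0.01560 = 1.1301
β_Quill = 0.00466 / 0.01560 = 0.2987
β_P = Σ w_i β_i = 0.13×0.2718 + 0.25×0.5423 + 0.29×0.3282 + 0.12×1.9769 + 0.14×1.1301 + 0.07×0.2987 = 0.6824
E(R_P) = R_f + β_P × MRP = 1.00% + 0.6824 × 9.23% = 7.30%

7.30%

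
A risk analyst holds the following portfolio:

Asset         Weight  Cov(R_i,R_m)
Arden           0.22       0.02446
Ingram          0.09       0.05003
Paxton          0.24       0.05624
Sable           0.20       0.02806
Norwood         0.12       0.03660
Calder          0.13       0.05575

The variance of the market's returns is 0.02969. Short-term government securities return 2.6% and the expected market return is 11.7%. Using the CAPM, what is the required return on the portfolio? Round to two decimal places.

β_Arden = 0.02446 / 0.02969 = 0.8238
β_Ingram = 0.05003 / 0.02969 = 1.6851
β_Paxton = 0.05624 / 0.02969 = 1.8942
β_Sable = 0.02806 / 0.02969 = 0.9451
β_Norwood = 0.03660 / 0.02969 = 1.2327
β_Calder = 0.05575 / 0.02969 = 1.8777
β_P = Σ w_i β_i = 0.22×0.8238 + 0.09×1.6851 + 0.24×1.8942 + 0.20×0.9451 + 0.12×1.2327 + 0.13×1.8777 = 1.3685
MRP = 11.7% − 2.6% = 9.10%
E(R_P) = R_f + β_P × MRP = 2.6% + 1.3685 × 9.1% = 15.05%

15.05%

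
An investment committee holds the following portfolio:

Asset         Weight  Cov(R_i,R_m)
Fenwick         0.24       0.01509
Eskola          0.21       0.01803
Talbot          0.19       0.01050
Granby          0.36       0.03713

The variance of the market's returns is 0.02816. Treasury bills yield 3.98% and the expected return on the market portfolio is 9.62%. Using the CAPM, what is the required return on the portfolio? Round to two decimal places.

β_Fenwick = 0.01509 / 0.02816 = 0.5359
β_Eskola = 0.01803 / 0.02816 = 0.6403
β_Talbot = 0.01050 / 0.02816 = 0.3729
β_Granby = 0.03713 / 0.02816 = 1.3185
β_P = Σ w_i β_i = 0.24×0.5359 + 0.21×0.6403 + 0.19×0.3729 + 0.36×1.3185 = 0.8086
MRP = 9.62% − 3.98% = 5.64%
E(R_P) = R_f + β_P × MRP = 3.98% + 0.8086 × 5.64% = 8.54%

8.54%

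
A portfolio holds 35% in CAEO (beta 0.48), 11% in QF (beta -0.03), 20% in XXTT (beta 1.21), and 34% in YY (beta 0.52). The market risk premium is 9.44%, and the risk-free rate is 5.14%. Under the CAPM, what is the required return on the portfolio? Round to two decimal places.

10.65%

β_P = Σ w_i β_i = 0.35×0.48 + 0.11×-0.03 + 0.20×1.21 + 0.34×0.52 = 0.5835
E(R_P) = R_f + β_P × MRP = 5.14% + 0.5835 × 9.44% = 10.65%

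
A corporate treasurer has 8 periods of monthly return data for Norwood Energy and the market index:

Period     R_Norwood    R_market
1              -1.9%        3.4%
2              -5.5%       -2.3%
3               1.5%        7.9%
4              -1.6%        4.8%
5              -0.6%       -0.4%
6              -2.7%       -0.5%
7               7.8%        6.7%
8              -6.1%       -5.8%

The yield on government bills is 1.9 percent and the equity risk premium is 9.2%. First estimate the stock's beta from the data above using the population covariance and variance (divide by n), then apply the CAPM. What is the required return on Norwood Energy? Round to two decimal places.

8.64%

Mean R_i = (-1.9 − 5.5 + 1.5 − 1.6 − 0.6 − 2.7 + 7.8 − 6.1) / 8 = -1.1375%
Mean R_m = (3.4 − 2.3 + 7.9 + 4.8 − 0.4 − 0.5 + 6.7 − 5.8) / 8 = 1.7250%
Σ(R_i − R̄_i)(R_m − R̄_m) = 115.2875  ⇒  Cov = 115.2875 / 8 = 14.4109
Σ(R_m − R̄_m)² = 157.4350  ⇒  Var(R_m) = 157.4350 / 8 = 19.6794
β = Cov / Var(R_m) = 14.4109 / 19.6794 = 0.7323
E(R) = R_f + β × MRP = 1.9% + 0.7323 × 9.2% = 8.64%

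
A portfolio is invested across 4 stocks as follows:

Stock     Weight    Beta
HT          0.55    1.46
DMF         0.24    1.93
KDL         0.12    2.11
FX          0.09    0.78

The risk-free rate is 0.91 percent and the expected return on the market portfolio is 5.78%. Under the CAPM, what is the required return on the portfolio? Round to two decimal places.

β_P = Σ w_i β_i = 0.55×1.46 + 0.24×1.93 + 0.12×2.11 + 0.09×0.78 = 1.5896
MRP = 5.78% − 0.91% = 4.87%
E(R_P) = R_f + β_P × MRP = 0.91% + 1.5896 × 4.87% = 8.65%

8.65%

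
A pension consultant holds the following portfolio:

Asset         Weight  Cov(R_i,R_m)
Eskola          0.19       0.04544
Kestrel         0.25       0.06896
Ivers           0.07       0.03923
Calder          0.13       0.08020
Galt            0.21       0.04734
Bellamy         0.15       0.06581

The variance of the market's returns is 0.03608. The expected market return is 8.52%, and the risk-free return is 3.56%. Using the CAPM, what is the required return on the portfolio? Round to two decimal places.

11.65%

β_Eskola = 0.04544 / 0.03608 = 1.2594
β_Kestrel = 0.06896 / 0.03608 = 1.9113
β_Ivers = 0.03923 / 0.03608 = 1.0873
β_Calder = 0.08020 / 0.03608 = 2.2228
β_Galt = 0.04734 / 0.03608 = 1.3121
β_Bellamy = 0.06581 / 0.03608 = 1.8240
β_P = Σ w_i β_i = 0.19×1.2594 + 0.25×1.9113 + 0.07×1.0873 + 0.13×2.2228 + 0.21×1.3121 + 0.15×1.8240 = 1.6313
MRP = 8.52% − 3.56% = 4.96%
E(R_P) = R_f + β_P × MRP = 3.56% + 1.6313 × 4.96% = 11.65%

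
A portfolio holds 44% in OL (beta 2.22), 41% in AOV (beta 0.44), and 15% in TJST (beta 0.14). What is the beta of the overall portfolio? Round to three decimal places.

β_P = Σ w_i β_i = 0.44×2.22 + 0.41×0.44 + 0.15×0.14 = 1.1782

1.178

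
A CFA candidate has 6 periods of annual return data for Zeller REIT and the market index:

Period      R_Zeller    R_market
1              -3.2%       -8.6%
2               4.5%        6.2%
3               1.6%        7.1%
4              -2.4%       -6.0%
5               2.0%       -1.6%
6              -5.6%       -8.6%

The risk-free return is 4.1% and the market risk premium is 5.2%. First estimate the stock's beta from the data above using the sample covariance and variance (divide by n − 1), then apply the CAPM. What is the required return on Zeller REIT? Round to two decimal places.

6.57%

Mean R_i = (-3.2 + 4.5 + 1.6 − 2.4 + 2.0 − 5.6) / 6 = -0.5167%
Mean R_m = (-8.6 + 6.2 + 7.1 − 6.0 − 1.6 − 8.6) / 6 = -1.9167%
Σ(R_i − R̄_i)(R_m − R̄_m) = 120.1983  ⇒  Cov = 120.1983 / 5 = 24.0397
Σ(R_m − R̄_m)² = 253.2883  ⇒  Var(R_m) = 253.2883 / 5 = 50.6577
β = Cov / Var(R_m) = 24.0397 / 50.6577 = 0.4746
E(R) = R_f + β × MRP = 4.1% + 0.4746 × 5.2% = 6.57%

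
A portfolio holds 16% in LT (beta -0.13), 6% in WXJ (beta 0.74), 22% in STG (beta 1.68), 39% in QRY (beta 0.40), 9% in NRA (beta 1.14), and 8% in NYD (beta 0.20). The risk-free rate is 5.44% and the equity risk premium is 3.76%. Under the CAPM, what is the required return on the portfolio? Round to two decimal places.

7.95%

β_P = Σ w_i β_i = 0.16×-0.13 + 0.06×0.74 + 0.22×1.68 + 0.39×0.40 + 0.09×1.14 + 0.08×0.20 = 0.6678
E(R_P) = R_f + β_P × MRP = 5.44% + 0.6678 × 3.76% = 7.95%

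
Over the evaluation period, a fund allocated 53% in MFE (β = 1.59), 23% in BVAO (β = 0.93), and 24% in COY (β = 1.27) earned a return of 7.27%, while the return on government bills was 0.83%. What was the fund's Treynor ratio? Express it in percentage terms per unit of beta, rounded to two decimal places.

β_P = 0.53×1.59 + 0.23×0.93 + 0.24×1.27 = 1.3614
Treynor = (R_P − R_f) / β_P = (7.27% − 0.83%) / 1.3614 = 6.44% / 1.3614 = 4.73%

4.73%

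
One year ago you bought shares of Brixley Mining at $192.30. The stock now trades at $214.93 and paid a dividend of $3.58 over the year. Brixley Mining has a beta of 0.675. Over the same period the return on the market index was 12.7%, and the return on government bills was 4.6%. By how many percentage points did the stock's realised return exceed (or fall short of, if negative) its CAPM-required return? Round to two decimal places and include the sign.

+3.56%

Realised HPR = (P1 + D1 − P0) / P0 = (214.93 + 3.58 − 192.30) / 192.30 = 26.21 / 192.30 = 13.6297%
MRP = 12.7% − 4.6% = 8.10%
CAPM required = R_f + β·MRP = 4.6% + 0.675 × 8.1% = 10.0675%
α = realised − required = 13.6297% − 10.0675% = +3.56%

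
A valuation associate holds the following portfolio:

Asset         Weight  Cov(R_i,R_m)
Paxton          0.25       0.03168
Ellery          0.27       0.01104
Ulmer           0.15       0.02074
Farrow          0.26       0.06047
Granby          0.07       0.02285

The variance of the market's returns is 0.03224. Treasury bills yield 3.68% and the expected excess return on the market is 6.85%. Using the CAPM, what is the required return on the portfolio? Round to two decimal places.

β_Paxton = 0.03168 / 0.03224 = 0.9826
β_Ellery = 0.01104 / 0.03224 = 0.3424
β_Ulmer = 0.02074 / 0.03224 = 0.6433
β_Farrow = 0.06047 / 0.03224 = 1.8756
β_Granby = 0.02285 / 0.03224 = 0.7087
β_P = Σ w_i β_i = 0.25×0.9826 + 0.27×0.3424 + 0.15×0.6433 + 0.26×1.8756 + 0.07×0.7087 = 0.9719
E(R_P) = R_f + β_P × MRP = 3.68% + 0.9719 × 6.85% = 10.34%

10.34%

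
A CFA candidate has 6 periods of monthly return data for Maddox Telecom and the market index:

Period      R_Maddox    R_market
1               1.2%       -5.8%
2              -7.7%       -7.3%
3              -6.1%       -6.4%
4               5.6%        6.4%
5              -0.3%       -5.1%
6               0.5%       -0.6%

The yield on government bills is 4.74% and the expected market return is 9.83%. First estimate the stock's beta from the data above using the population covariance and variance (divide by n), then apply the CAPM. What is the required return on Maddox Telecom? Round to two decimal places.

8.63%

Mean R_i = (1.2 − 7.7 − 6.1 + 5.6 − 0.3 + 0.5) / 6 = -1.1333%
Mean R_m = (-5.8 − 7.3 − 6.4 + 6.4 − 5.1 − 0.6) / 6 = -3.1333%
Σ(R_i − R̄_i)(R_m − R̄_m) = 104.0533  ⇒  Cov = 104.0533 / 6 = 17.3422
Σ(R_m − R̄_m)² = 136.3133  ⇒  Var(R_m) = 136.3133 / 6 = 22.7189
β = Cov / Var(R_m) = 17.3422 / 22.7189 = 0.7633
MRP = 9.83% − 4.74% = 5.09%
E(R) = R_f + β × MRP = 4.74% + 0.7633 × 5.09% = 8.63%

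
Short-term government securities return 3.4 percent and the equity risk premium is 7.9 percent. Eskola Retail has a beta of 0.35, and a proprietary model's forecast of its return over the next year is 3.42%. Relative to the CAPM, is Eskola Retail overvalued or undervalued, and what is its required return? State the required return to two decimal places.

Overvalued; required return 6.17%

Required return = R_f + β·MRP = 3.4% + 0.35 × 7.9% = 6.17%
Forecast 3.42% < required 6.17% → the stock plots below the SML → overvalued.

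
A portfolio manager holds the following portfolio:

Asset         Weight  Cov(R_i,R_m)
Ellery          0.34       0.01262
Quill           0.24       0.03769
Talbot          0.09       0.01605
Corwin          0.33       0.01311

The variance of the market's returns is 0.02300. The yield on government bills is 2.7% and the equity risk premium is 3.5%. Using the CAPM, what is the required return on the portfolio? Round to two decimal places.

5.61%

β_Ellery = 0.01262 / 0.02300 = 0.5487
β_Quill = 0.03769 / 0.02300 = 1.6387
β_Talbot = 0.01605 / 0.02300 = 0.6978
β_Corwin = 0.01311 / 0.02300 = 0.5700
β_P = Σ w_i β_i = 0.34×0.5487 + 0.24×1.6387 + 0.09×0.6978 + 0.33×0.5700 = 0.8307
E(R_P) = R_f + β_P × MRP = 2.7% + 0.8307 × 3.5% = 5.61%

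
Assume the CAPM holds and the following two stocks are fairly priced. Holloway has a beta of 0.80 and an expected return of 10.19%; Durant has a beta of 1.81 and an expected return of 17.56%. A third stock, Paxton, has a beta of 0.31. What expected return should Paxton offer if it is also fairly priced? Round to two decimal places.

MRP (SML slope) = (17.56% − 10.19%) / (1.81 − 0.80) = 7.37% / 1.01 = 7.2970%
R_f (intercept) = 10.19% − 0.80 × 7.2970% = 4.3524%
E(R_Paxton) = R_f + β × MRP = 4.3524% + 0.31 × 7.2970% = 6.61%

6.61%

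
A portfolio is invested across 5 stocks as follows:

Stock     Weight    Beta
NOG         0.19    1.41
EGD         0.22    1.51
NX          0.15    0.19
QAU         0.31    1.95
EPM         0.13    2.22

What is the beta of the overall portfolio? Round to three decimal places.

β_P = Σ w_i β_i = 0.19×1.41 + 0.22×1.51 + 0.15×0.19 + 0.31×1.95 + 0.13×2.22 = 1.5217

1.522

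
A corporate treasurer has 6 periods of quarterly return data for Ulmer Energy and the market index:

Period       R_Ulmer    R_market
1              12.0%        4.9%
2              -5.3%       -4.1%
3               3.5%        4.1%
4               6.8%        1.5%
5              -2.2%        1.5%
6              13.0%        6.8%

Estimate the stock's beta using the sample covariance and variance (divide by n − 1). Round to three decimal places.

1.687

Mean R_i = (12.0 − 5.3 + 3.5 + 6.8 − 2.2 + 13.0) / 6 = 4.6333%
Mean R_m = (4.9 − 4.1 + 4.1 + 1.5 + 1.5 + 6.8) / 6 = 2.4500%
Σ(R_i − R̄_i)(R_m − R̄_m) = 122.0700  ⇒  Cov = 122.0700 / 5 = 24.4140
Σ(R_m − R̄_m)² = 72.3550  ⇒  Var(R_m) = 72.3550 / 5 = 14.4710
β = Cov / Var(R_m) = 24.4140 / 14.4710 = 1.6871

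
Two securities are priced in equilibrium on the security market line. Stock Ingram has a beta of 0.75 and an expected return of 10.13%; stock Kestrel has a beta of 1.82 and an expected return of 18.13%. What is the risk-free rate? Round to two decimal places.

Both satisfy E(R) = R_f + β·MRP, so the slope of the SML is
MRP = (18.13% − 10.13%) / (1.82 − 0.75) = 8.00% / 1.07 = 7.4766%
R_f = E(R_Ingram) − β_Ingram·MRP = 10.13% − 0.75 × 7.4766% = 4.5226%

4.52%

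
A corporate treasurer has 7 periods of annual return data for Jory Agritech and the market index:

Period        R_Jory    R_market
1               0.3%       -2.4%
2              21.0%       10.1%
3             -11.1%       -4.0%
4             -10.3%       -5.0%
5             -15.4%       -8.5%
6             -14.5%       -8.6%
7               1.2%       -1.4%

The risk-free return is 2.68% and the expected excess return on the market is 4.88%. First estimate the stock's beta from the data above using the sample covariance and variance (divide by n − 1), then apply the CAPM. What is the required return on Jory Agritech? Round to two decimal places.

12.40%

Mean R_i = (0.3 + 21.0 − 11.1 − 10.3 − 15.4 − 14.5 + 1.2) / 7 = -4.1143%
Mean R_m = (-2.4 + 10.1 − 4.0 − 5.0 − 8.5 − 8.6 − 1.4) / 7 = -2.8286%
Σ(R_i − R̄_i)(R_m − R̄_m) = 479.7371  ⇒  Cov = 479.7371 / 6 = 79.9562
Σ(R_m − R̄_m)² = 240.9343  ⇒  Var(R_m) = 240.9343 / 6 = 40.1557
β = Cov / Var(R_m) = 79.9562 / 40.1557 = 1.9912
E(R) = R_f + β × MRP = 2.68% + 1.9912 × 4.88% = 12.40%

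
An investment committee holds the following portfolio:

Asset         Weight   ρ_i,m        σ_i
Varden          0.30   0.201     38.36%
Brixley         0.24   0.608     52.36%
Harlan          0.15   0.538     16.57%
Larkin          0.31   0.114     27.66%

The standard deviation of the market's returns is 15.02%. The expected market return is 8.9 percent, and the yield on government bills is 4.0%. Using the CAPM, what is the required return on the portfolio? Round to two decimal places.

8.00%

β_Varden = 0.201 × 38.36% / 15.02% = 0.5133
β_Brixley = 0.608 × 52.36% / 15.02% = 2.1195
β_Harlan = 0.538 × 16.57% / 15.02% = 0.5935
β_Larkin = 0.114 × 27.66% / 15.02% = 0.2099
β_P = Σ w_i β_i = 0.30×0.5133 + 0.24×2.1195 + 0.15×0.5935 + 0.31×0.2099 = 0.8168
MRP = 8.9% − 4.0% = 4.90%
E(R_P) = R_f + β_P × MRP = 4.0% + 0.8168 × 4.9% = 8.00%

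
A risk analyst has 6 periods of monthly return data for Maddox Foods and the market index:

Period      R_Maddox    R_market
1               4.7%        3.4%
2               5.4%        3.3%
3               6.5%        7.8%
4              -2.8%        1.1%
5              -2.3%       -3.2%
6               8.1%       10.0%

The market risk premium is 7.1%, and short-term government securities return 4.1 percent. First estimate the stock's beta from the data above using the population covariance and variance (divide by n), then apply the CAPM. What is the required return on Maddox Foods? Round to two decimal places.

10.27%

Mean R_i = (4.7 + 5.4 + 6.5 − 2.8 − 2.3 + 8.1) / 6 = 3.2667%
Mean R_m = (3.4 + 3.3 + 7.8 + 1.1 − 3.2 + 10.0) / 6 = 3.7333%
Σ(R_i − R̄_i)(R_m − R̄_m) = 96.6067  ⇒  Cov = 96.6067 / 6 = 16.1011
Σ(R_m − R̄_m)² = 111.1133  ⇒  Var(R_m) = 111.1133 / 6 = 18.5189
β = Cov / Var(R_m) = 16.1011 / 18.5189 = 0.8694
E(R) = R_f + β × MRP = 4.1% + 0.8694 × 7.1% = 10.27%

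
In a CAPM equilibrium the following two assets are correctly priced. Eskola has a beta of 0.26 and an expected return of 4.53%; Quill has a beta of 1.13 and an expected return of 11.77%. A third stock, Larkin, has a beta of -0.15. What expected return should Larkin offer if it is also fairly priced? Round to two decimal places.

MRP (SML slope) = (11.77% − 4.53%) / (1.13 − 0.26) = 7.24% / 0.87 = 8.3218%
R_f (intercept) = 4.53% − 0.26 × 8.3218% = 2.3663%
E(R_Larkin) = R_f + β × MRP = 2.3663% + -0.15 × 8.3218% = 1.12%

1.12%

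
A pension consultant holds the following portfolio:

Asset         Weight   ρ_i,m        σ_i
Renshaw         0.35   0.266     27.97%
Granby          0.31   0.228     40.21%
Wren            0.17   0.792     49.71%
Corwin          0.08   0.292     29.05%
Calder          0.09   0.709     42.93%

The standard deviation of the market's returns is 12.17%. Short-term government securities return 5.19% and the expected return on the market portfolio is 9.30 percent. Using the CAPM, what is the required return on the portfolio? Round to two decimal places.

β_Renshaw = 0.266 × 27.97% / 12.17% = 0.6113
β_Granby = 0.228 × 40.21% / 12.17% = 0.7533
β_Wren = 0.792 × 49.71% / 12.17% = 3.2350
β_Corwin = 0.292 × 29.05% / 12.17% = 0.6970
β_Calder = 0.709 × 42.93% / 12.17% = 2.5010
β_P = Σ w_i β_i = 0.35×0.6113 + 0.31×0.7533 + 0.17×3.2350 + 0.08×0.6970 + 0.09×2.5010 = 1.2783
MRP = 9.30% − 5.19% = 4.11%
E(R_P) = R_f + β_P × MRP = 5.19% + 1.2783 × 4.11% = 10.44%

10.44%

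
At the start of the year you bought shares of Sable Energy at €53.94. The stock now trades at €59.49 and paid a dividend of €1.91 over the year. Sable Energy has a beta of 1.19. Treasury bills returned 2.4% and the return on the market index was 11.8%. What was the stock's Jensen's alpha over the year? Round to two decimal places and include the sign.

Realised HPR = (P1 + D1 − P0) / P0 = (59.49 + 1.91 − 53.94) / 53.94 = 7.46 / 53.94 = 13.8302%
MRP = 11.8% − 2.4% = 9.40%
CAPM required = R_f + β·MRP = 2.4% + 1.19 × 9.4% = 13.5860%
α = realised − required = 13.8302% − 13.5860% = +0.24%

+0.24%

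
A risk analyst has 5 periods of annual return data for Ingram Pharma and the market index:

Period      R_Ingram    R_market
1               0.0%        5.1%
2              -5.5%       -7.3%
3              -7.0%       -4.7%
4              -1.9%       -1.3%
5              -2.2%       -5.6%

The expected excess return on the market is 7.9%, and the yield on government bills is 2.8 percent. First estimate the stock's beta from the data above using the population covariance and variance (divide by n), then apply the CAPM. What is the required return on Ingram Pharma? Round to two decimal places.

6.25%

Mean R_i = (0.0 − 5.5 − 7.0 − 1.9 − 2.2) / 5 = -3.3200%
Mean R_m = (5.1 − 7.3 − 4.7 − 1.3 − 5.6) / 5 = -2.7600%
Σ(R_i − R̄_i)(R_m − R̄_m) = 42.0240  ⇒  Cov = 42.0240 / 5 = 8.4048
Σ(R_m − R̄_m)² = 96.3520  ⇒  Var(R_m) = 96.3520 / 5 = 19.2704
β = Cov / Var(R_m) = 8.4048 / 19.2704 = 0.4362
E(R) = R_f + β × MRP = 2.8% + 0.4362 × 7.9% = 6.25%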